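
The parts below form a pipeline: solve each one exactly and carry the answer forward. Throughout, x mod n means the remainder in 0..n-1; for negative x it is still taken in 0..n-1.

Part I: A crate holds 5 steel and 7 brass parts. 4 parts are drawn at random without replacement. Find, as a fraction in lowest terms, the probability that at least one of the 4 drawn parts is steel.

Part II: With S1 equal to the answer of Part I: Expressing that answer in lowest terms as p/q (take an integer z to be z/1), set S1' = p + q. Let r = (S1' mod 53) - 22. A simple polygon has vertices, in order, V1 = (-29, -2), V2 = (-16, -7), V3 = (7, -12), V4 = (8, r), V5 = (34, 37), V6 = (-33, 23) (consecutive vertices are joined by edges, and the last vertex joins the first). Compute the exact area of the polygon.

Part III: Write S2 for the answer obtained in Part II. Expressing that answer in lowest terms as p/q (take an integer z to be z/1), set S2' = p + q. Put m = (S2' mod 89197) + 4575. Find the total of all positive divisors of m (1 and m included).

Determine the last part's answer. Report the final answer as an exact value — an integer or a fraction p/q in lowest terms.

6212

Part I: total draws C(12,4) = 495; complement C(7,4) = 35; favorable 495 - 35 = 460; P = 92/99; answer 92/99
Part II: S1 = 92/99; threaded value p + q = 191; r = 10; cross terms: (-29*-7 - -16*-2)=171, (-16*-12 - 7*-7)=241, (7*10 - 8*-12)=166, (8*37 - 34*10)=-44, (34*23 - -33*37)=2003, (-33*-2 - -29*23)=733; twice the area = |3270| = 3270; area = 1635; answer 1635
Part III: S2 = 1635; threaded value p + q = 1636; m = 6211; 6211 is prime, so its only divisors are 1 and 6211; sigma = 1 + 6211 = 6212; answer 6212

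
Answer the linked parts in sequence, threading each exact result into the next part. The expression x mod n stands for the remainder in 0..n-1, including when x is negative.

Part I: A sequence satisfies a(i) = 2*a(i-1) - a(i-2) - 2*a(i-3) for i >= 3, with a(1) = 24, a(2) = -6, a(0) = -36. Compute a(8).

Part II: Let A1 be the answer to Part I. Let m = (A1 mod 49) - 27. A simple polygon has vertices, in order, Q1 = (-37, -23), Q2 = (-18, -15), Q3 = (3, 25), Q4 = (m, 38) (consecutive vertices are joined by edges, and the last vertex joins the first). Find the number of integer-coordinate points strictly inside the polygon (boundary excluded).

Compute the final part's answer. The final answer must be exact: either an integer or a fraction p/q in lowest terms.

Part I: a(3) = 2*(-6) - 1*(24) - 2*(-36) = 36; iterating: a(3)=36, a(4)=30, a(5)=36, a(6)=-30, a(7)=-156, a(8)=-354; answer -354
Part II: A1 = -354; m = 11; cross terms: (-37*-15 - -18*-23)=141, (-18*25 - 3*-15)=-405, (3*38 - 11*25)=-161, (11*-23 - -37*38)=1153; twice the area = |728| = 728; area = 364; boundary points = 1 + 1 + 1 + 1 = 4; strictly interior points = area - boundary/2 + 1 = 363; answer 363

363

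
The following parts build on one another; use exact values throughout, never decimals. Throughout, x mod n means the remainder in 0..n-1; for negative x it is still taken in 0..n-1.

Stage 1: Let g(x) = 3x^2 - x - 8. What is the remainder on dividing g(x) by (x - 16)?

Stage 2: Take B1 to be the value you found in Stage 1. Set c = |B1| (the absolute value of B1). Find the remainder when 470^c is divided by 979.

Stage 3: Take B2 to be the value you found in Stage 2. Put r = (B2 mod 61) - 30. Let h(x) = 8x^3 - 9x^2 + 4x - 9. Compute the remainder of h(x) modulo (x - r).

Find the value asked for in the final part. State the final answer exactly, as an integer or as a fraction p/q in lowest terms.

Stage 1: remainder = value at the root: 3*(16)^2 - 1*(16)^1 - 8 = (768) + (-16) + (-8) = 744; answer 744
Stage 2: B1 = 744; c = 744; squarings mod 979: 470^1=470, 470^2=625, 470^4=4, 470^8=16, 470^16=256, 470^32=922, 470^64=312, 470^128=423, 470^256=751, 470^512=97; 470^744 = 470^8 * 470^32 * 470^64 * 470^128 * 470^512 = 334 (mod 979); answer 334
Stage 3: B2 = 334; r = -1; remainder = value at the root: 8*(-1)^3 - 9*(-1)^2 + 4*(-1)^1 - 9 = (-8) + (-9) + (-4) + (-9) = -30; answer -30

-30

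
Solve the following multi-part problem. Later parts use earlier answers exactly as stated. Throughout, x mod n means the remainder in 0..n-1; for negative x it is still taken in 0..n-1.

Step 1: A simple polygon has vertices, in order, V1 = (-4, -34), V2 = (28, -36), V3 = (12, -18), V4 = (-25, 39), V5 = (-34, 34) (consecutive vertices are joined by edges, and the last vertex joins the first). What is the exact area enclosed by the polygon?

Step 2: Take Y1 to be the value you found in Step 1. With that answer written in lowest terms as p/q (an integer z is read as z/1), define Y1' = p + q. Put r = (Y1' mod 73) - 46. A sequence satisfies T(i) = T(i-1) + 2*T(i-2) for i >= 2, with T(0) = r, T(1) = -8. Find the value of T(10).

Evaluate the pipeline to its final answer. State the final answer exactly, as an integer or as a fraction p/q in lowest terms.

Step 1: cross terms: (-4*-36 - 28*-34)=1096, (28*-18 - 12*-36)=-72, (12*39 - -25*-18)=18, (-25*34 - -34*39)=476, (-34*-34 - -4*34)=1292; twice the area = |2810| = 2810; area = 1405; answer 1405
Step 2: Y1 = 1405; threaded value p + q = 1406; r = -27; T(2) = 1*(-8) + 2*(-27) = -62; iterating: T(2)=-62, T(3)=-78, T(4)=-202, T(5)=-358, T(6)=-762, T(7)=-1478, T(8)=-3002, T(9)=-5958, T(10)=-11962; answer -11962

-11962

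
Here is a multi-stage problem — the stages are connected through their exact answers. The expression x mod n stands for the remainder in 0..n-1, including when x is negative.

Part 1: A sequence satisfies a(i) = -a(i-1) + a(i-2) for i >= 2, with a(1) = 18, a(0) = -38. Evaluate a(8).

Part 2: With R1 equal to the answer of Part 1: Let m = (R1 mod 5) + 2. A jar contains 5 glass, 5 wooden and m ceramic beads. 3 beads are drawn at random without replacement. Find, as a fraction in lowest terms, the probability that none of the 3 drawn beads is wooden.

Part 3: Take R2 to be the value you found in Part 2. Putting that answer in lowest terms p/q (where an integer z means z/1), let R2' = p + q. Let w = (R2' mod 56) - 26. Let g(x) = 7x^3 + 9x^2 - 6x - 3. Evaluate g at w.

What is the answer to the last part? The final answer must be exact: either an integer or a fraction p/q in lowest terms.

Part 1: a(2) = -1*(18) + 1*(-38) = -56; iterating: a(2)=-56, a(3)=74, a(4)=-130, a(5)=204, a(6)=-334, a(7)=538, a(8)=-872; answer -872
Part 2: R1 = -872; m = 5; total draws C(15,3) = 455; favorable C(10,3) = 120; P = 24/91; answer 24/91
Part 3: R2 = 24/91; threaded value p + q = 115; w = -23; 7*(-23)^3 + 9*(-23)^2 - 6*(-23)^1 - 3 = (-85169) + (4761) + (138) + (-3) = -80273; answer -80273

-80273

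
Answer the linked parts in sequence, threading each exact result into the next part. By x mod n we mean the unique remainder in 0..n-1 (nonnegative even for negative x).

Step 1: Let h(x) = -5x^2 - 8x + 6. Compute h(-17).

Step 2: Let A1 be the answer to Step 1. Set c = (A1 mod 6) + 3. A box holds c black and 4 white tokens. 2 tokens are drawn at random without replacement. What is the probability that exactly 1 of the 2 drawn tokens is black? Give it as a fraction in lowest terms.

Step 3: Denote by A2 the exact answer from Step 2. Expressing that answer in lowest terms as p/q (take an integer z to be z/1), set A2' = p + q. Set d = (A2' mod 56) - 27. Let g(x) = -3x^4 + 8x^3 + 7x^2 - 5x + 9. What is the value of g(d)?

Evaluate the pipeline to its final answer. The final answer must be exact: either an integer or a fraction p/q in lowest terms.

-614297

Step 1: -5*(-17)^2 - 8*(-17)^1 + 6 = (-1445) + (136) + (6) = -1303; answer -1303
Step 2: A1 = -1303; c = 8; total draws C(12,2) = 66; favorable C(8,1)*C(4,1) = 32; P = 16/33; answer 16/33
Step 3: A2 = 16/33; threaded value p + q = 49; d = 22; -3*(22)^4 + 8*(22)^3 + 7*(22)^2 - 5*(22)^1 + 9 = (-702768) + (85184) + (3388) + (-110) + (9) = -614297; answer -614297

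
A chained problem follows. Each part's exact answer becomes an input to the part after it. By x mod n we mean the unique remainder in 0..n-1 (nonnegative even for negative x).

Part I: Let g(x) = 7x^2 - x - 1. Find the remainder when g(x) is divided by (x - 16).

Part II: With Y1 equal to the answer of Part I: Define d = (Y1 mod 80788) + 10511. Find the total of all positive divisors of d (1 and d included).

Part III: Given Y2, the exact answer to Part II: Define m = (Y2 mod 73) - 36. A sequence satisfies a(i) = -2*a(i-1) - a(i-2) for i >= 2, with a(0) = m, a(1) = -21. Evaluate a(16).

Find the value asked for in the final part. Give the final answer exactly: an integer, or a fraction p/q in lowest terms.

Part I: remainder = value at the root: 7*(16)^2 - 1*(16)^1 - 1 = (1792) + (-16) + (-1) = 1775; answer 1775
Part II: Y1 = 1775; d = 12286; 12286 = 2 * 6143; sigma = (1 + 2) * (1 + 6143) = 3 * 6144 = 18432; answer 18432
Part III: Y2 = 18432; m = 0; a(2) = -2*(-21) - 1*(0) = 42; iterating: a(2)=42, a(3)=-63, a(4)=84, a(5)=-105, a(6)=126, a(7)=-147, a(8)=168, a(9)=-189, a(10)=210, a(11)=-231, a(12)=252, a(13)=-273, a(14)=294, a(15)=-315, a(16)=336; answer 336

336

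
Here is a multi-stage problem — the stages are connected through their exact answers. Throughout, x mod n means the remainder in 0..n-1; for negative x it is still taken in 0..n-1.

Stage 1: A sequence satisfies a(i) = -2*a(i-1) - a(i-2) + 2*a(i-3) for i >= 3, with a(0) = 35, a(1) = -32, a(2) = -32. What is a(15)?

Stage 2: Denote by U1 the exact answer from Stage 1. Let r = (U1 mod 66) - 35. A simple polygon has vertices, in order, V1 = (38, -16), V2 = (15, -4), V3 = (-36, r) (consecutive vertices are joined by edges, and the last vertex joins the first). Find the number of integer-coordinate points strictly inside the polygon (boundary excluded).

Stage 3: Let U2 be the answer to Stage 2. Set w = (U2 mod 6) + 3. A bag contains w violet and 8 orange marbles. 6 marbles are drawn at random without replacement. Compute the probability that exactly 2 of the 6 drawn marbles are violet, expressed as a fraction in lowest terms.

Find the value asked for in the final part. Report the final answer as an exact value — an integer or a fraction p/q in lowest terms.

Stage 1: a(3) = -2*(-32) - 1*(-32) + 2*(35) = 166; iterating: a(3)=166, a(4)=-364, a(5)=498, a(6)=-300, a(7)=-626, a(8)=2548, a(9)=-5070, a(10)=6340, a(11)=-2514, a(12)=-11452, a(13)=38098, a(14)=-69772, a(15)=78542; answer 78542
Stage 2: U1 = 78542; r = -33; cross terms: (38*-4 - 15*-16)=88, (15*-33 - -36*-4)=-639, (-36*-16 - 38*-33)=1830; twice the area = |1279| = 1279; area = 1279/2; boundary points = 1 + 1 + 1 = 3; strictly interior points = area - boundary/2 + 1 = 639; answer 639
Stage 3: U2 = 639; w = 6; total draws C(14,6) = 3003; favorable C(6,2)*C(8,4) = 1050; P = 50/143; answer 50/143

50/143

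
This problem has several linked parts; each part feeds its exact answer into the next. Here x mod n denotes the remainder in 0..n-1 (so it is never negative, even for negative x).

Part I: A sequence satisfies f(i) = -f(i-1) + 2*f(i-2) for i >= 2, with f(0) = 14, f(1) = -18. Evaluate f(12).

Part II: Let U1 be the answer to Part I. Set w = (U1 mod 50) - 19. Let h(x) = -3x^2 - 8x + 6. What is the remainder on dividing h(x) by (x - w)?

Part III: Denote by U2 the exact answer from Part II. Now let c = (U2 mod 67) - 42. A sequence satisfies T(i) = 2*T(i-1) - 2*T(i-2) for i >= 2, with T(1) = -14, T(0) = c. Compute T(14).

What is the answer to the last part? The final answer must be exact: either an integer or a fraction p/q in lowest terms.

Part I: f(2) = -1*(-18) + 2*(14) = 46; iterating: f(2)=46, f(3)=-82, f(4)=174, f(5)=-338, f(6)=686, f(7)=-1362, f(8)=2734, f(9)=-5458, f(10)=10926, f(11)=-21842, f(12)=43694; answer 43694
Part II: U1 = 43694; w = 25; remainder = value at the root: -3*(25)^2 - 8*(25)^1 + 6 = (-1875) + (-200) + (6) = -2069; answer -2069
Part III: U2 = -2069; c = -34; T(2) = 2*(-14) - 2*(-34) = 40; iterating: T(2)=40, T(3)=108, T(4)=136, T(5)=56, T(6)=-160, T(7)=-432, T(8)=-544, T(9)=-224, T(10)=640, T(11)=1728, T(12)=2176, T(13)=896, T(14)=-2560; answer -2560

-2560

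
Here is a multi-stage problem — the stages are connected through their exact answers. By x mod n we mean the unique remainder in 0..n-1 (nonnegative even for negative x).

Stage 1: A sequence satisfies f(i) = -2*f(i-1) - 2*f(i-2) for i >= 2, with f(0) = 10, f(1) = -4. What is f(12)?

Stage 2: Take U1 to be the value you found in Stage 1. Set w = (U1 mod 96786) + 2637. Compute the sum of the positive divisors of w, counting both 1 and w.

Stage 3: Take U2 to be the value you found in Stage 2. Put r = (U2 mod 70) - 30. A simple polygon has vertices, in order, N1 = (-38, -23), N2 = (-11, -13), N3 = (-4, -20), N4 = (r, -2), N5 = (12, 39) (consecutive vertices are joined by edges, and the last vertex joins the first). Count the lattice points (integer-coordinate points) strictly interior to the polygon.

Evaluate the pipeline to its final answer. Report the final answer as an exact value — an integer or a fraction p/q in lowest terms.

1644

Stage 1: f(2) = -2*(-4) - 2*(10) = -12; iterating: f(2)=-12, f(3)=32, f(4)=-40, f(5)=16, f(6)=48, f(7)=-128, f(8)=160, f(9)=-64, f(10)=-192, f(11)=512, f(12)=-640; answer -640
Stage 2: U1 = -640; w = 98783; 98783 = 173 * 571; sigma = (1 + 173) * (1 + 571) = 174 * 572 = 99528; answer 99528
Stage 3: U2 = 99528; r = 28; cross terms: (-38*-13 - -11*-23)=241, (-11*-20 - -4*-13)=168, (-4*-2 - 28*-20)=568, (28*39 - 12*-2)=1116, (12*-23 - -38*39)=1206; twice the area = |3299| = 3299; area = 3299/2; boundary points = 1 + 7 + 2 + 1 + 2 = 13; strictly interior points = area - boundary/2 + 1 = 1644; answer 1644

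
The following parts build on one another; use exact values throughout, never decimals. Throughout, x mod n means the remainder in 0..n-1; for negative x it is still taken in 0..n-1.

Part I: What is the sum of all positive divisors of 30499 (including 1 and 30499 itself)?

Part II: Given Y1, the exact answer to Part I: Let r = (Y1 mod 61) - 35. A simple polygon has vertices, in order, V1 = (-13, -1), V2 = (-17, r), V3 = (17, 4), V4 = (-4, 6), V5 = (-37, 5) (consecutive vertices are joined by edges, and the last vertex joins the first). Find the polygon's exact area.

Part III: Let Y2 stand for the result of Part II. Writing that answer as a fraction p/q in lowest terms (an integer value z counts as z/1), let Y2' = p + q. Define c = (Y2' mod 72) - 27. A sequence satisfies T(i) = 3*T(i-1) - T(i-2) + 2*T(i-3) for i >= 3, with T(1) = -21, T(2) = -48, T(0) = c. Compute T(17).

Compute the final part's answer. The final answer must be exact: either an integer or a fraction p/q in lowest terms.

Part I: 30499 = 7 * 4357; sigma = (1 + 7) * (1 + 4357) = 8 * 4358 = 34864; answer 34864
Part II: Y1 = 34864; r = -2; cross terms: (-13*-2 - -17*-1)=9, (-17*4 - 17*-2)=-34, (17*6 - -4*4)=118, (-4*5 - -37*6)=202, (-37*-1 - -13*5)=102; twice the area = |397| = 397; area = 397/2; answer 397/2
Part III: Y2 = 397/2; threaded value p + q = 399; c = 12; T(3) = 3*(-48) - 1*(-21) + 2*(12) = -99; iterating: T(3)=-99, T(4)=-291, T(5)=-870, T(6)=-2517, T(7)=-7263, T(8)=-21012, T(9)=-60807, T(10)=-175935, T(11)=-509022, T(12)=-1472745, T(13)=-4261083, T(14)=-12328548, T(15)=-35670051, T(16)=-103203771, T(17)=-298598358; answer -298598358

-298598358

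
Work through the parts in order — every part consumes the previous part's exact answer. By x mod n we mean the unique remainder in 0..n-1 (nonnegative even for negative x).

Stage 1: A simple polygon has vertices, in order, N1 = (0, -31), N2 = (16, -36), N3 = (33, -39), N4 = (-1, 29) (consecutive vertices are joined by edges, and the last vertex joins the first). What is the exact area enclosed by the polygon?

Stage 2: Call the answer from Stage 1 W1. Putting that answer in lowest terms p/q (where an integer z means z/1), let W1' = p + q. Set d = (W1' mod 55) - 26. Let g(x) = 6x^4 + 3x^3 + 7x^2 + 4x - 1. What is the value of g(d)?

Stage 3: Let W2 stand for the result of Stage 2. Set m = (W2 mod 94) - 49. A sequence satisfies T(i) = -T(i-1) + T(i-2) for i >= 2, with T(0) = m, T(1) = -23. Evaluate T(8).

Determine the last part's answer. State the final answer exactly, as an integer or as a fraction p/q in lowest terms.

Stage 1: cross terms: (0*-36 - 16*-31)=496, (16*-39 - 33*-36)=564, (33*29 - -1*-39)=918, (-1*-31 - 0*29)=31; twice the area = |2009| = 2009; area = 2009/2; answer 2009/2
Stage 2: W1 = 2009/2; threaded value p + q = 2011; d = 5; 6*(5)^4 + 3*(5)^3 + 7*(5)^2 + 4*(5)^1 - 1 = (3750) + (375) + (175) + (20) + (-1) = 4319; answer 4319
Stage 3: W2 = 4319; m = 40; T(2) = -1*(-23) + 1*(40) = 63; iterating: T(2)=63, T(3)=-86, T(4)=149, T(5)=-235, T(6)=384, T(7)=-619, T(8)=1003; answer 1003

1003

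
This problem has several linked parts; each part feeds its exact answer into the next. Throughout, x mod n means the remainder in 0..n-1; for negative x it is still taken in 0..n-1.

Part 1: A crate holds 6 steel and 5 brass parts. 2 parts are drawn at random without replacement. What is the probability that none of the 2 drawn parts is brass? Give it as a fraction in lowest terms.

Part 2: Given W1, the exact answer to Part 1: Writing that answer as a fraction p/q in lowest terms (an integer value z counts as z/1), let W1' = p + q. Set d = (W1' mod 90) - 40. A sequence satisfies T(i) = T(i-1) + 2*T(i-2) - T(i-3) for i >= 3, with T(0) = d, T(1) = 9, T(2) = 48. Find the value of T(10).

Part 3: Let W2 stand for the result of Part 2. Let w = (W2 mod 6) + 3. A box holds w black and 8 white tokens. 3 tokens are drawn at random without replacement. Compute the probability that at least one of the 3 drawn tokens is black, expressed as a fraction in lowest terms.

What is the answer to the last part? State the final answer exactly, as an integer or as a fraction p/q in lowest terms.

57/65

Part 1: total draws C(11,2) = 55; favorable C(6,2) = 15; P = 3/11; answer 3/11
Part 2: W1 = 3/11; threaded value p + q = 14; d = -26; T(3) = 1*(48) + 2*(9) - 1*(-26) = 92; iterating: T(3)=92, T(4)=179, T(5)=315, T(6)=581, T(7)=1032, T(8)=1879, T(9)=3362, T(10)=6088; answer 6088
Part 3: W2 = 6088; w = 7; total draws C(15,3) = 455; complement C(8,3) = 56; favorable 455 - 56 = 399; P = 57/65; answer 57/65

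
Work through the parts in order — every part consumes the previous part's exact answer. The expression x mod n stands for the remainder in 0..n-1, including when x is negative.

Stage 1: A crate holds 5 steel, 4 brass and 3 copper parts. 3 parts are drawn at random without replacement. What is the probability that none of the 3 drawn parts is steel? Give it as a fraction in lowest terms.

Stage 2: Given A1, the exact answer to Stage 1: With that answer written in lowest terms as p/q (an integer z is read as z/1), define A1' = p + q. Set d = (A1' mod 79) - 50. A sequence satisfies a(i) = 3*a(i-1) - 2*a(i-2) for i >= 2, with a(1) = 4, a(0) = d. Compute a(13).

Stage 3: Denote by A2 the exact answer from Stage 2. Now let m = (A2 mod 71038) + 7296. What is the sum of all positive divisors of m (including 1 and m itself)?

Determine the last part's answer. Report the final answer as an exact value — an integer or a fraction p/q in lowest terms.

Stage 1: total draws C(12,3) = 220; favorable C(7,3) = 35; P = 7/44; answer 7/44
Stage 2: A1 = 7/44; threaded value p + q = 51; d = 1; a(2) = 3*(4) - 2*(1) = 10; iterating: a(2)=10, a(3)=22, a(4)=46, a(5)=94, a(6)=190, a(7)=382, a(8)=766, a(9)=1534, a(10)=3070, a(11)=6142, a(12)=12286, a(13)=24574; answer 24574
Stage 3: A2 = 24574; m = 31870; 31870 = 2 * 5 * 3187; sigma = (1 + 2) * (1 + 5) * (1 + 3187) = 3 * 6 * 3188 = 57384; answer 57384

57384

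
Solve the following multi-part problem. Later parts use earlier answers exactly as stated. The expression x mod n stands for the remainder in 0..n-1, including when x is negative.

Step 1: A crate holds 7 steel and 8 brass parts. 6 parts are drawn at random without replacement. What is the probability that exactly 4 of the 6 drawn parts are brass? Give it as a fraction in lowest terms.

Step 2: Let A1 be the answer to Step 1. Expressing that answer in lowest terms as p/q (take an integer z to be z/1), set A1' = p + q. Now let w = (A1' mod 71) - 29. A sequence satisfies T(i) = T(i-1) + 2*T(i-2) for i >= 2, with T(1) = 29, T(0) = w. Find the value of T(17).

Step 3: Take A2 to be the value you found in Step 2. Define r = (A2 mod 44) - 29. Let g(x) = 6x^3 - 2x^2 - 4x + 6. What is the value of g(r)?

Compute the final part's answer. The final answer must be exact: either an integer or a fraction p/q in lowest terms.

38

Step 1: total draws C(15,6) = 5005; favorable C(8,4)*C(7,2) = 1470; P = 42/143; answer 42/143
Step 2: A1 = 42/143; threaded value p + q = 185; w = 14; T(2) = 1*(29) + 2*(14) = 57; iterating: T(2)=57, T(3)=115, T(4)=229, T(5)=459, T(6)=917, T(7)=1835, T(8)=3669, T(9)=7339, T(10)=14677, T(11)=29355, T(12)=58709, T(13)=117419, T(14)=234837, T(15)=469675, T(16)=939349, T(17)=1878699; answer 1878699
Step 3: A2 = 1878699; r = 2; 6*(2)^3 - 2*(2)^2 - 4*(2)^1 + 6 = (48) + (-8) + (-8) + (6) = 38; answer 38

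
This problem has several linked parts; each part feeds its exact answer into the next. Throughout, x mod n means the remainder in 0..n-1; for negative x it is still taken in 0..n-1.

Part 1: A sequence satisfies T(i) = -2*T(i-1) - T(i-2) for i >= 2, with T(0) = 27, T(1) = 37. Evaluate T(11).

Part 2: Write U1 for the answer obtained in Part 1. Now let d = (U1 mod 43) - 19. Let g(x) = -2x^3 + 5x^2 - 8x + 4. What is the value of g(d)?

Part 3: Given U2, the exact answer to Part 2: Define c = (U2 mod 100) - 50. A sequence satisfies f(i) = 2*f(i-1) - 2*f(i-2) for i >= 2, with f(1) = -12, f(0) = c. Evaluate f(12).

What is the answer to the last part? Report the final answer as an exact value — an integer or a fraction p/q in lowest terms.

-64

Part 1: T(2) = -2*(37) - 1*(27) = -101; iterating: T(2)=-101, T(3)=165, T(4)=-229, T(5)=293, T(6)=-357, T(7)=421, T(8)=-485, T(9)=549, T(10)=-613, T(11)=677; answer 677
Part 2: U1 = 677; d = 13; -2*(13)^3 + 5*(13)^2 - 8*(13)^1 + 4 = (-4394) + (845) + (-104) + (4) = -3649; answer -3649
Part 3: U2 = -3649; c = 1; f(2) = 2*(-12) - 2*(1) = -26; iterating: f(2)=-26, f(3)=-28, f(4)=-4, f(5)=48, f(6)=104, f(7)=112, f(8)=16, f(9)=-192, f(10)=-416, f(11)=-448, f(12)=-64; answer -64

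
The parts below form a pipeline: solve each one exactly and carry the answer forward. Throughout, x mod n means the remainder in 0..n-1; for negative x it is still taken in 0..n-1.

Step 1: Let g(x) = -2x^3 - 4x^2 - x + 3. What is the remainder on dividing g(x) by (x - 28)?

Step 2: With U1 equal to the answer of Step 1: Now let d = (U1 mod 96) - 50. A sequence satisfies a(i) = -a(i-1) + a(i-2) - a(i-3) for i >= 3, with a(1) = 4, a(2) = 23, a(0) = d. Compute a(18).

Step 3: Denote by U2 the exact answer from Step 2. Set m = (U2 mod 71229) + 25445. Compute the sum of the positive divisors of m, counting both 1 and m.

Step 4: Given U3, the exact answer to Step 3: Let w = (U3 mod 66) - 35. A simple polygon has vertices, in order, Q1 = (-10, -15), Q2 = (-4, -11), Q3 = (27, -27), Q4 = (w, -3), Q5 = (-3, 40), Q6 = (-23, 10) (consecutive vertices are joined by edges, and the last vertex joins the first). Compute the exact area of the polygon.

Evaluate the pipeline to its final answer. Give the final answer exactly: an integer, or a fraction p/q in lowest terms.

Step 1: remainder = value at the root: -2*(28)^3 - 4*(28)^2 - 1*(28)^1 + 3 = (-43904) + (-3136) + (-28) + (3) = -47065; answer -47065
Step 2: U1 = -47065; d = 21; a(3) = -1*(23) + 1*(4) - 1*(21) = -40; iterating: a(3)=-40, a(4)=59, a(5)=-122, a(6)=221, a(7)=-402, a(8)=745, a(9)=-1368, a(10)=2515, a(11)=-4628, a(12)=8511, a(13)=-15654, a(14)=28793, a(15)=-52958, a(16)=97405, a(17)=-179156, a(18)=329519; answer 329519
Step 3: U2 = 329519; m = 70048; 70048 = 2^5 * 11 * 199; sigma = (1 + 2 + 4 + 8 + 16 + 32) * (1 + 11) * (1 + 199) = 63 * 12 * 200 = 151200; answer 151200
Step 4: U3 = 151200; w = 25; cross terms: (-10*-11 - -4*-15)=50, (-4*-27 - 27*-11)=405, (27*-3 - 25*-27)=594, (25*40 - -3*-3)=991, (-3*10 - -23*40)=890, (-23*-15 - -10*10)=445; twice the area = |3375| = 3375; area = 3375/2; answer 3375/2

3375/2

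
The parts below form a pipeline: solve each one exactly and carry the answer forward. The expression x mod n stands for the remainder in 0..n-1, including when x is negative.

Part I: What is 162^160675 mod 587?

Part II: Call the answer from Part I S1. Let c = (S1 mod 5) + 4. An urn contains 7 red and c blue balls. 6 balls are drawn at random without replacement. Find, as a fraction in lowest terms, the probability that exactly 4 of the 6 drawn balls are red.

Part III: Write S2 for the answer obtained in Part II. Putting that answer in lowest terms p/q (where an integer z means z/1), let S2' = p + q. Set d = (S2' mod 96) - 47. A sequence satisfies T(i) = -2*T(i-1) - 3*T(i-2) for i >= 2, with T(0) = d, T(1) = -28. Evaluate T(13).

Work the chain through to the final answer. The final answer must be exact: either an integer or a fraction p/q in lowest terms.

46448

Part I: squarings mod 587: 162^1=162, 162^2=416, 162^4=478, 162^8=141, 162^16=510, 162^32=59, 162^64=546, 162^128=507, 162^256=530, 162^512=314, 162^1024=567, 162^2048=400, 162^4096=336, 162^8192=192, 162^16384=470, 162^32768=188, 162^65536=124, 162^131072=114; 162^160675 = 162^1 * 162^2 * 162^32 * 162^128 * 162^256 * 162^512 * 162^4096 * 162^8192 * 162^16384 * 162^131072 = 320 (mod 587); answer 320
Part II: S1 = 320; c = 4; total draws C(11,6) = 462; favorable C(7,4)*C(4,2) = 210; P = 5/11; answer 5/11
Part III: S2 = 5/11; threaded value p + q = 16; d = -31; T(2) = -2*(-28) - 3*(-31) = 149; iterating: T(2)=149, T(3)=-214, T(4)=-19, T(5)=680, T(6)=-1303, T(7)=566, T(8)=2777, T(9)=-7252, T(10)=6173, T(11)=9410, T(12)=-37339, T(13)=46448; answer 46448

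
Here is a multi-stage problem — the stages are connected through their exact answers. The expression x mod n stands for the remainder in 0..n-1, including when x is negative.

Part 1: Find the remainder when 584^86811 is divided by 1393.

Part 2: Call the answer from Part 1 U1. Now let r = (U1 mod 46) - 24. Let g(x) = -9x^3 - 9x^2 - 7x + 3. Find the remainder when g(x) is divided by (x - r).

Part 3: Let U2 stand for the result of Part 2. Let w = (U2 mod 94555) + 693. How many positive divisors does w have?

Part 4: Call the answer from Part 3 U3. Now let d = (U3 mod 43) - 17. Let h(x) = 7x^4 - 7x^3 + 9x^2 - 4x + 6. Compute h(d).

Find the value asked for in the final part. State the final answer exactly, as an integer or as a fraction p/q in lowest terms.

14825

Part 1: squarings mod 1393: 584^1=584, 584^2=1164, 584^4=900, 584^8=667, 584^16=522, 584^32=849, 584^64=620, 584^128=1325, 584^256=445, 584^512=219, 584^1024=599, 584^2048=800, 584^4096=613, 584^8192=1052, 584^16384=662, 584^32768=842, 584^65536=1320; 584^86811 = 584^1 * 584^2 * 584^8 * 584^16 * 584^256 * 584^512 * 584^4096 * 584^16384 * 584^65536 = 1007 (mod 1393); answer 1007
Part 2: U1 = 1007; r = 17; remainder = value at the root: -9*(17)^3 - 9*(17)^2 - 7*(17)^1 + 3 = (-44217) + (-2601) + (-119) + (3) = -46934; answer -46934
Part 3: U2 = -46934; w = 48314; 48314 = 2 * 7^2 * 17 * 29; number of divisors = (1+1) * (2+1) * (1+1) * (1+1) = 24; answer 24
Part 4: U3 = 24; d = 7; 7*(7)^4 - 7*(7)^3 + 9*(7)^2 - 4*(7)^1 + 6 = (16807) + (-2401) + (441) + (-28) + (6) = 14825; answer 14825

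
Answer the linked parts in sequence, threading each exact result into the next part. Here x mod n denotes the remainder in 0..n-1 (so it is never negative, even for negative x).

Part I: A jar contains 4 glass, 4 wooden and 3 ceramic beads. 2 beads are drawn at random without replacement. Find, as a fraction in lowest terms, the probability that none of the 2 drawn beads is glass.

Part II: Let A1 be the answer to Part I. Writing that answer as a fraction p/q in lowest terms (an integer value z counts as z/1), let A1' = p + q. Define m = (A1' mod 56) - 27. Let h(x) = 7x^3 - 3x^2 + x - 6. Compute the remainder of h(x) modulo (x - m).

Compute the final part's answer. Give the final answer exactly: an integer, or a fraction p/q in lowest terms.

-2561

Part I: total draws C(11,2) = 55; favorable C(7,2) = 21; P = 21/55; answer 21/55
Part II: A1 = 21/55; threaded value p + q = 76; m = -7; remainder = value at the root: 7*(-7)^3 - 3*(-7)^2 + 1*(-7)^1 - 6 = (-2401) + (-147) + (-7) + (-6) = -2561; answer -2561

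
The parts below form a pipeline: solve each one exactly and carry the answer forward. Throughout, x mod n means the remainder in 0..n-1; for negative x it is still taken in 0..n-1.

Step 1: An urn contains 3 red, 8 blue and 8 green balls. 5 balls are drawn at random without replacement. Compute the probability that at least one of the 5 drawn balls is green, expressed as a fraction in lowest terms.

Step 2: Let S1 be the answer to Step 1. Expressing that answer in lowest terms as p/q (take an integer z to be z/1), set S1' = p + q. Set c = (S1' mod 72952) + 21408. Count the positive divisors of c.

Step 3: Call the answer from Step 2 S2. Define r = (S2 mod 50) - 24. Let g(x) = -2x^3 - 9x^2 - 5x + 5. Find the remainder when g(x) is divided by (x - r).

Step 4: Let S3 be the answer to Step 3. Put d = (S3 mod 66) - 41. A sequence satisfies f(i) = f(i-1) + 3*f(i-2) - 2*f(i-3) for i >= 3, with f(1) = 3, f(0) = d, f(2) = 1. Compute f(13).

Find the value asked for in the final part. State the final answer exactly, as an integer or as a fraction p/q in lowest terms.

20739

Step 1: total draws C(19,5) = 11628; complement C(11,5) = 462; favorable 11628 - 462 = 11166; P = 1861/1938; answer 1861/1938
Step 2: S1 = 1861/1938; threaded value p + q = 3799; c = 25207; 25207 = 7 * 13 * 277; number of divisors = (1+1) * (1+1) * (1+1) = 8; answer 8
Step 3: S2 = 8; r = -16; remainder = value at the root: -2*(-16)^3 - 9*(-16)^2 - 5*(-16)^1 + 5 = (8192) + (-2304) + (80) + (5) = 5973; answer 5973
Step 4: S3 = 5973; d = -8; f(3) = 1*(1) + 3*(3) - 2*(-8) = 26; iterating: f(3)=26, f(4)=23, f(5)=99, f(6)=116, f(7)=367, f(8)=517, f(9)=1386, f(10)=2203, f(11)=5327, f(12)=9164, f(13)=20739; answer 20739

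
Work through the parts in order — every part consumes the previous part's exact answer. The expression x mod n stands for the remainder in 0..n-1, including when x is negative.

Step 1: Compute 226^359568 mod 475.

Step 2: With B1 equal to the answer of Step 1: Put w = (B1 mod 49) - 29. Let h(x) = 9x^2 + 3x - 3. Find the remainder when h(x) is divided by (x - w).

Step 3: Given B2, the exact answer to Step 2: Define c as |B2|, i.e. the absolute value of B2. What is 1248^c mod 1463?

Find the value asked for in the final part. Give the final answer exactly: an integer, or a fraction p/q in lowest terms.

449

Step 1: squarings mod 475: 226^1=226, 226^2=251, 226^4=301, 226^8=351, 226^16=176, 226^32=101, 226^64=226, 226^128=251, 226^256=301, 226^512=351, 226^1024=176, 226^2048=101, 226^4096=226, 226^8192=251, 226^16384=301, 226^32768=351, 226^65536=176, 226^131072=101, 226^262144=226; 226^359568 = 226^16 * 226^128 * 226^1024 * 226^2048 * 226^4096 * 226^8192 * 226^16384 * 226^65536 * 226^262144 = 1 (mod 475); answer 1
Step 2: B1 = 1; w = -28; remainder = value at the root: 9*(-28)^2 + 3*(-28)^1 - 3 = (7056) + (-84) + (-3) = 6969; answer 6969
Step 3: B2 = 6969; c = 6969; squarings mod 1463: 1248^1=1248, 1248^2=872, 1248^4=1087, 1248^8=928, 1248^16=940, 1248^32=1411, 1248^64=1241, 1248^128=1005, 1248^256=555, 1248^512=795, 1248^1024=9, 1248^2048=81, 1248^4096=709; 1248^6969 = 1248^1 * 1248^8 * 1248^16 * 1248^32 * 1248^256 * 1248^512 * 1248^2048 * 1248^4096 = 449 (mod 1463); answer 449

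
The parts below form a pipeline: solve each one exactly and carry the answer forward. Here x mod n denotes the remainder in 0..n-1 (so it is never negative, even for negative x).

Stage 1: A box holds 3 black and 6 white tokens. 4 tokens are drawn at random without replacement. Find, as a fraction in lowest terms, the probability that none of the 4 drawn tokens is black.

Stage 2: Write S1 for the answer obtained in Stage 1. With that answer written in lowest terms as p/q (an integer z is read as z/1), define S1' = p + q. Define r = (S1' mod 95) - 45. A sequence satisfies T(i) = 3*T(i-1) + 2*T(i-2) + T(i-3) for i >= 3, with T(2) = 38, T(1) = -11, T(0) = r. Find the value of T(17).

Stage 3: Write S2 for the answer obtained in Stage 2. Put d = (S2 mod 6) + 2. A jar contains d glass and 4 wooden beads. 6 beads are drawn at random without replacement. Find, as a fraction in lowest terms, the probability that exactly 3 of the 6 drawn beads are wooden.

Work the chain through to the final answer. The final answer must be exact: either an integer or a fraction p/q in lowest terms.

Stage 1: total draws C(9,4) = 126; favorable C(6,4) = 15; P = 5/42; answer 5/42
Stage 2: S1 = 5/42; threaded value p + q = 47; r = 2; T(3) = 3*(38) + 2*(-11) + 1*(2) = 94; iterating: T(3)=94, T(4)=347, T(5)=1267, T(6)=4589, T(7)=16648, T(8)=60389, T(9)=219052, T(10)=794582, T(11)=2882239, T(12)=10454933, T(13)=37923859, T(14)=137563682, T(15)=498993697, T(16)=1810032314, T(17)=6565648018; answer 6565648018
Stage 3: S2 = 6565648018; d = 6; total draws C(10,6) = 210; favorable C(4,3)*C(6,3) = 80; P = 8/21; answer 8/21

8/21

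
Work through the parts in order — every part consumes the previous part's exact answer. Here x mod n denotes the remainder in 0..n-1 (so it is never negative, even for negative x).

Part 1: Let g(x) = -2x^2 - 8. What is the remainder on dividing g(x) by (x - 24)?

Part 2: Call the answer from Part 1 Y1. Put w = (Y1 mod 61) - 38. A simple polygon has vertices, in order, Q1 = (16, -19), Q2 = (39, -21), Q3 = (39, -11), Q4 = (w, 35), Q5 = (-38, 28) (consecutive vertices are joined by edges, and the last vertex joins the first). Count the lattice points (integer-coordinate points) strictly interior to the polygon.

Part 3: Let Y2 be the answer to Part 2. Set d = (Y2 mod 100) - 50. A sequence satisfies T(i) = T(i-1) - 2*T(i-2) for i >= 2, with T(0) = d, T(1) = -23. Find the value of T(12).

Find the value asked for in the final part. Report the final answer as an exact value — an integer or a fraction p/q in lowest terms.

1035

Part 1: remainder = value at the root: -2*(24)^2 - 8 = (-1152) + (-8) = -1160; answer -1160
Part 2: Y1 = -1160; w = 22; cross terms: (16*-21 - 39*-19)=405, (39*-11 - 39*-21)=390, (39*35 - 22*-11)=1607, (22*28 - -38*35)=1946, (-38*-19 - 16*28)=274; twice the area = |4622| = 4622; area = 2311; boundary points = 1 + 10 + 1 + 1 + 1 = 14; strictly interior points = area - boundary/2 + 1 = 2305; answer 2305
Part 3: Y2 = 2305; d = -45; T(2) = 1*(-23) - 2*(-45) = 67; iterating: T(2)=67, T(3)=113, T(4)=-21, T(5)=-247, T(6)=-205, T(7)=289, T(8)=699, T(9)=121, T(10)=-1277, T(11)=-1519, T(12)=1035; answer 1035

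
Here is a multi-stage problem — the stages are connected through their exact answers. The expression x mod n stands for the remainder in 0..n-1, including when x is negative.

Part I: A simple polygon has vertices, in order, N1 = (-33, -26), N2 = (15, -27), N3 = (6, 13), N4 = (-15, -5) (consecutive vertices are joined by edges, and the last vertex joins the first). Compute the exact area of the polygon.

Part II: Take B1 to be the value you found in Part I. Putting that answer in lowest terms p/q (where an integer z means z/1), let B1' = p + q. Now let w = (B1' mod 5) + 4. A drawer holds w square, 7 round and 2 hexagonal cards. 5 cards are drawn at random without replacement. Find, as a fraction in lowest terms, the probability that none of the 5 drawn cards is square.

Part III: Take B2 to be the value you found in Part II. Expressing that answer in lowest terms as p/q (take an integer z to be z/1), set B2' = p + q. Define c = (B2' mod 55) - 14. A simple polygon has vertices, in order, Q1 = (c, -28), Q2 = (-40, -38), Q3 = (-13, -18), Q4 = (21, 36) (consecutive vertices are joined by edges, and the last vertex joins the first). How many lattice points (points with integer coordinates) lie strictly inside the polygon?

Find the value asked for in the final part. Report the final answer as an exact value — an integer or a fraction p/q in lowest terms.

Part I: cross terms: (-33*-27 - 15*-26)=1281, (15*13 - 6*-27)=357, (6*-5 - -15*13)=165, (-15*-26 - -33*-5)=225; twice the area = |2028| = 2028; area = 1014; answer 1014
Part II: B1 = 1014; threaded value p + q = 1015; w = 4; total draws C(13,5) = 1287; favorable C(9,5) = 126; P = 14/143; answer 14/143
Part III: B2 = 14/143; threaded value p + q = 157; c = 33; cross terms: (33*-38 - -40*-28)=-2374, (-40*-18 - -13*-38)=226, (-13*36 - 21*-18)=-90, (21*-28 - 33*36)=-1776; twice the area = |-4014| = 4014; area = 2007; boundary points = 1 + 1 + 2 + 4 = 8; strictly interior points = area - boundary/2 + 1 = 2004; answer 2004

2004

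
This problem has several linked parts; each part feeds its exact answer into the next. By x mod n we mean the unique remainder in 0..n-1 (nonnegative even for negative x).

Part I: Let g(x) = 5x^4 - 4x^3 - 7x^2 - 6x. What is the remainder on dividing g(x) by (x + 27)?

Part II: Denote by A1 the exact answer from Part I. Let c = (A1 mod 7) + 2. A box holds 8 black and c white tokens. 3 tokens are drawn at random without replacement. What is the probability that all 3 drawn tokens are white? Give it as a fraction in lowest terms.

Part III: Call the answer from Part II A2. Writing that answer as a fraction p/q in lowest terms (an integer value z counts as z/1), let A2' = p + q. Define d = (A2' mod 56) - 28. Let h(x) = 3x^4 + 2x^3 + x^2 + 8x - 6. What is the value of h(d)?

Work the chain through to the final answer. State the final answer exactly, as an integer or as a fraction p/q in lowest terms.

Part I: remainder = value at the root: 5*(-27)^4 - 4*(-27)^3 - 7*(-27)^2 - 6*(-27)^1 = (2657205) + (78732) + (-5103) + (162) = 2730996; answer 2730996
Part II: A1 = 2730996; c = 4; total draws C(12,3) = 220; favorable C(4,3) = 4; P = 1/55; answer 1/55
Part III: A2 = 1/55; threaded value p + q = 56; d = -28; 3*(-28)^4 + 2*(-28)^3 + 1*(-28)^2 + 8*(-28)^1 - 6 = (1843968) + (-43904) + (784) + (-224) + (-6) = 1800618; answer 1800618

1800618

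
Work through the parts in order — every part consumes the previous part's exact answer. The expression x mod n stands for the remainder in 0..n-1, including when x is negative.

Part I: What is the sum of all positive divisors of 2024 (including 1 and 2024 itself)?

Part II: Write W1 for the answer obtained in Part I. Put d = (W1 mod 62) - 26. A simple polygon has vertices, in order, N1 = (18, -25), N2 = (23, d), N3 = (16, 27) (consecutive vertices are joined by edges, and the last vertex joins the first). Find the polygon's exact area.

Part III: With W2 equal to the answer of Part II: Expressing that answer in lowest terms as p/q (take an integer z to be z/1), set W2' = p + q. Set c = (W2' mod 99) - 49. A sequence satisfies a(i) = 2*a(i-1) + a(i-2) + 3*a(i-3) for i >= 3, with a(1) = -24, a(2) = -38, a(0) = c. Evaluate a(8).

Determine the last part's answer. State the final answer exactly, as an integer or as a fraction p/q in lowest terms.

Part I: 2024 = 2^3 * 11 * 23; sigma = (1 + 2 + 4 + 8) * (1 + 11) * (1 + 23) = 15 * 12 * 24 = 4320; answer 4320
Part II: W1 = 4320; d = 16; cross terms: (18*16 - 23*-25)=863, (23*27 - 16*16)=365, (16*-25 - 18*27)=-886; twice the area = |342| = 342; area = 171; answer 171
Part III: W2 = 171; threaded value p + q = 172; c = 24; a(3) = 2*(-38) + 1*(-24) + 3*(24) = -28; iterating: a(3)=-28, a(4)=-166, a(5)=-474, a(6)=-1198, a(7)=-3368, a(8)=-9356; answer -9356

-9356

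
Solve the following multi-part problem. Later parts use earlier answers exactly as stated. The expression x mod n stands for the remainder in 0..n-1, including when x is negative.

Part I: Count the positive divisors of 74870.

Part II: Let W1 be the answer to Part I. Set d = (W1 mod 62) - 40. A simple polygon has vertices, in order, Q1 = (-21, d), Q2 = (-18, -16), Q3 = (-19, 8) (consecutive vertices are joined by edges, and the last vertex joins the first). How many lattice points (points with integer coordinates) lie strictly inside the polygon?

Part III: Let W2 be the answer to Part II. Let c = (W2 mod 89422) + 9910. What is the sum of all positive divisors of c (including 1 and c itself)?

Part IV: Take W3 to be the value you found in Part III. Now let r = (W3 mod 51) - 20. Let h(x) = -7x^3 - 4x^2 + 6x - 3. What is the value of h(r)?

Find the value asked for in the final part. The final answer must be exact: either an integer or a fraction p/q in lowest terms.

8764

Part I: 74870 = 2 * 5 * 7487; number of divisors = (1+1) * (1+1) * (1+1) = 8; answer 8
Part II: W1 = 8; d = -32; cross terms: (-21*-16 - -18*-32)=-240, (-18*8 - -19*-16)=-448, (-19*-32 - -21*8)=776; twice the area = |88| = 88; area = 44; boundary points = 1 + 1 + 2 = 4; strictly interior points = area - boundary/2 + 1 = 43; answer 43
Part III: W2 = 43; c = 9953; 9953 = 37 * 269; sigma = (1 + 37) * (1 + 269) = 38 * 270 = 10260; answer 10260
Part IV: W3 = 10260; r = -11; -7*(-11)^3 - 4*(-11)^2 + 6*(-11)^1 - 3 = (9317) + (-484) + (-66) + (-3) = 8764; answer 8764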